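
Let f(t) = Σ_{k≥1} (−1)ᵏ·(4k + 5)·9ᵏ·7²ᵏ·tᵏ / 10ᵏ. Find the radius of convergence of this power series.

Ratio test: |a_{k+1}/a_k| = [(4(k+1) + 5)/(4k + 5)] · 9·49/10 → 441/10 as k → ∞.
Hence the series converges for |t| < 1/(441/10) = 10/441, so the radius of convergence is 10/441.

R = 10/441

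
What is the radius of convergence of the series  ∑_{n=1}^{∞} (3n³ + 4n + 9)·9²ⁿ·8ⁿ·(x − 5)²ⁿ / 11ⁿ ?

R = √22/36

By the ratio test, |a_{n+1}/a_n| = [(3(n+1)³ + 4(n+1) + 9)/(3n³ + 4n + 9)] · 81·8/11 → 648/11.
Successive powers of (x − 5) differ by 2, so the series converges when |x − 5|² · 648/11 < 1, i.e. |x − 5| < √(11/648). So R = √22/36.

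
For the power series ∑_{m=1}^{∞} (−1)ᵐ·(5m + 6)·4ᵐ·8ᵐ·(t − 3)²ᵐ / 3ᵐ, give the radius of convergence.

R = √6/8

Ratio test: |a_{m+1}/a_m| = [(5(m+1) + 6)/(5m + 6)] · 4·8/3 → 32/3 as m → ∞.
Successive powers of (t − 3) differ by 2, so the series converges when |t − 3|² · 32/3 < 1, i.e. |t − 3| < √(3/32). So R = √6/8.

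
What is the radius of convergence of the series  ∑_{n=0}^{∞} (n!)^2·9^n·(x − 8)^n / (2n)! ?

R = 4/9

The ratio of consecutive coefficients is (n+1)²/[(2n+1)·(2n+2)] · 9 → 9/4.
Convergence for |x − 8| · 9/4 < 1, i.e. |x − 8| < 4/9. So R = 4/9.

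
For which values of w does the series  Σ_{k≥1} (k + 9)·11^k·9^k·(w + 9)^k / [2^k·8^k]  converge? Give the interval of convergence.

By the ratio test, |a_{k+1}/a_k| = [((k+1) + 9)/(k + 9)] · 11·9/(2·8) → 99/16.
Thus R = 1/(99/16) = 16/99.
Endpoint w = -875/99: the terms do not tend to 0, so the series diverges.
Endpoint w = -907/99: the terms have absolute value of order k, which does not tend to 0, so the series diverges by the divergence test.

(-907/99, -875/99)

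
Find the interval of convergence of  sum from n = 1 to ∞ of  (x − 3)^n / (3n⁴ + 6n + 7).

By the ratio test, |a_{n+1}/a_n| = (3n⁴ + 6n + 7)/(3(n+1)⁴ + 6(n+1) + 7) → 1.
Convergence for |x − 3| < 1, so R = 1.
When x = 4, the terms are on the order of 1/n⁴, so the series converges absolutely by comparison with the p-series (p = 4 > 1).
Check x = 2: the terms are on the order of 1/n⁴, so the series converges absolutely by comparison with the p-series (p = 4 > 1).

[2, 4]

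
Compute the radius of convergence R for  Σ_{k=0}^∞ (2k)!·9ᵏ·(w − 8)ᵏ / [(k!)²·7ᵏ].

R = 7/36

Ratio test: |a_{k+1}/a_k| = (2k+1)·(2k+2)/(k+1)² · 9/7 → 36/7 as k → ∞.
Convergence for |w − 8| · 36/7 < 1, i.e. |w − 8| < 7/36. So R = 7/36.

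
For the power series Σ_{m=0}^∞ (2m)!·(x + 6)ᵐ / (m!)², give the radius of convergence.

R = 1/4

Ratio test: |a_{m+1}/a_m| = (2m+1)·(2m+2)/(m+1)² → 4 as m → ∞.
Hence the series converges for |x + 6| < 1/(4) = 1/4, so the radius of convergence is 1/4.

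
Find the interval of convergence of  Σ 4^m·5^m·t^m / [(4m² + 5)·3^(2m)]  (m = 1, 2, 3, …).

[-9/20, 9/20]

Ratio test: |a_{m+1}/a_m| = [(4m² + 5)/(4(m+1)² + 5)] · 4·5/9 → 20/9 as m → ∞.
Convergence for |t| · 20/9 < 1, i.e. |t| < 9/20. So R = 9/20.
At t = 9/20: absolute convergence follows by limit comparison with Σ 1/m².
Check t = -9/20: the terms are on the order of 1/m², so the series converges absolutely by comparison with the p-series (p = 2 > 1).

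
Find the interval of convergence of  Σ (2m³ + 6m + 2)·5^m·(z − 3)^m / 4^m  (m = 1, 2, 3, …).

By the ratio test, |a_{m+1}/a_m| = [(2(m+1)³ + 6(m+1) + 2)/(2m³ + 6m + 2)] · 5/4 → 5/4.
Convergence for |z − 3| · 5/4 < 1, i.e. |z − 3| < 4/5. So R = 4/5.
Endpoint z = 19/5: the m-th term does not approach 0; divergence by the term test.
Endpoint z = 11/5: the terms do not tend to 0, so the series diverges.

(11/5, 19/5)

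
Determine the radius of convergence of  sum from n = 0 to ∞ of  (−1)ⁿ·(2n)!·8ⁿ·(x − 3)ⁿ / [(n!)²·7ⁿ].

Apply the ratio test: |a_{n+1}| / |a_n| = (2n+1)·(2n+2)/(n+1)² · 8/7, which tends to 32/7 as n → ∞.
Hence the series converges for |x − 3| < 1/(32/7) = 7/32, so the radius of convergence is 7/32.

R = 7/32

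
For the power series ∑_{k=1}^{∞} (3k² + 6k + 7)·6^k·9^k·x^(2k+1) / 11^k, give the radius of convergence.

R = √66/18

By the ratio test, |a_{k+1}/a_k| = [(3(k+1)² + 6(k+1) + 7)/(3k² + 6k + 7)] · 6·9/11 → 54/11.
Writing y = x², the series in y has radius 11/54, so |x| < √(11/54) and R = √66/18.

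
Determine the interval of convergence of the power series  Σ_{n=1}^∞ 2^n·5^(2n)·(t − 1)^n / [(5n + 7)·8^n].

The ratio of consecutive coefficients is [(5n + 7)/(5(n+1) + 7)] · 2·25/8 → 25/4.
Convergence for |t − 1| · 25/4 < 1, i.e. |t − 1| < 4/25. So R = 4/25.
Endpoint t = 29/25: the terms behave like c/n; limit comparison with the harmonic series gives divergence.
Check t = 21/25: an alternating series whose terms decrease to 0 in absolute value, so it converges by the Leibniz criterion.

[21/25, 29/25)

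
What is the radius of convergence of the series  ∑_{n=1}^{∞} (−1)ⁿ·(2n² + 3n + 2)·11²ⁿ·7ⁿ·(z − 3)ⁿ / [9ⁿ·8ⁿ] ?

The ratio of consecutive coefficients is [(2(n+1)² + 3(n+1) + 2)/(2n² + 3n + 2)] · 121·7/(9·8) → 847/72.
Convergence for |z − 3| · 847/72 < 1, i.e. |z − 3| < 72/847. So R = 72/847.

R = 72/847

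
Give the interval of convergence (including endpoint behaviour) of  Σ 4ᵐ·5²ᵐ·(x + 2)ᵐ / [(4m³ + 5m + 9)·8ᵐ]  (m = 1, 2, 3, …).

[-52/25, -48/25]

The ratio of consecutive coefficients is [(4m³ + 5m + 9)/(4(m+1)³ + 5(m+1) + 9)] · 4·25/8 → 25/2.
Thus R = 1/(25/2) = 2/25.
Check x = -48/25: the terms are on the order of 1/m³, so the series converges absolutely by comparison with the p-series (p = 3 > 1).
Check x = -52/25: the series is dominated by a constant times Σ 1/m³, which converges (p = 3 > 1).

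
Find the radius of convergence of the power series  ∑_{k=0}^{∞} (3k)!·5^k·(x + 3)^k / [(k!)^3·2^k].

Ratio test: |a_{k+1}/a_k| = (3k+1)·(3k+2)·(3k+3)/(k+1)³ · 5/2 → 135/2 as k → ∞.
Hence the series converges for |x + 3| < 1/(135/2) = 2/135, so the radius of convergence is 2/135.

R = 2/135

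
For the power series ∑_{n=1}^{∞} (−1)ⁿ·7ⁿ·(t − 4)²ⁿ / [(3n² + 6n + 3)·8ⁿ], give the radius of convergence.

By the ratio test, |a_{n+1}/a_n| = [(3n² + 6n + 3)/(3(n+1)² + 6(n+1) + 3)] · 7/8 → 7/8.
Since the exponent of (t − 4) increases by 2 each term, convergence requires |t − 4|² < 8/7, hence R = 2√14/7.

R = 2√14/7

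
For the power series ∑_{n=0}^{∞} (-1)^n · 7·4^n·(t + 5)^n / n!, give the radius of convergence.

R = ∞

By the ratio test, |a_{n+1}/a_n| = 7/7 · 4 · 1/(n+1) → 0.
Since the limit is 0 < 1 for every t, the series converges on all of ℝ and R = ∞.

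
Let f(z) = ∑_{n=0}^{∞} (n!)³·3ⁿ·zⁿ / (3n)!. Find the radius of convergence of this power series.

By the ratio test, |a_{n+1}/a_n| = (n+1)³/[(3n+1)·(3n+2)·(3n+3)] · 3 → 1/9.
Thus R = 1/(1/9) = 9.

R = 9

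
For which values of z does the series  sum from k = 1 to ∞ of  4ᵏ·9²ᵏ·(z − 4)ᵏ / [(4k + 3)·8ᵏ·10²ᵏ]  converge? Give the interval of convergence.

Ratio test: |a_{k+1}/a_k| = [(4k + 3)/(4(k+1) + 3)] · 4·81/(8·100) → 81/200 as k → ∞.
Convergence for |z − 4| · 81/200 < 1, i.e. |z − 4| < 200/81. So R = 200/81.
At z = 524/81: the terms are asymptotic to a nonzero constant times 1/k, so the series diverges by limit comparison with Σ 1/k.
When z = 124/81, the terms alternate in sign and decrease monotonically to 0 in absolute value (size ~ c/k), so the alternating series test gives convergence.

[124/81, 524/81)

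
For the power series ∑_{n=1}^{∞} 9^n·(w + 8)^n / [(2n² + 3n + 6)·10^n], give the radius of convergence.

By the ratio test, |a_{n+1}/a_n| = [(2n² + 3n + 6)/(2(n+1)² + 3(n+1) + 6)] · 9/10 → 9/10.
Convergence for |w + 8| · 9/10 < 1, i.e. |w + 8| < 10/9. So R = 10/9.

R = 10/9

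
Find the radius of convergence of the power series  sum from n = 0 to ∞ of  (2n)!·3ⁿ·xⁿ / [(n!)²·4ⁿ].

Apply the ratio test: |a_{n+1}| / |a_n| = (2n+1)·(2n+2)/(n+1)² · 3/4, which tends to 3 as n → ∞.
The series converges when 3 · |x| < 1, giving R = 1/3.

R = 1/3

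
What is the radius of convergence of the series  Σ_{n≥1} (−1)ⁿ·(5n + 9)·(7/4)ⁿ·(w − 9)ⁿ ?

Apply the ratio test: |a_{n+1}| / |a_n| = [(5(n+1) + 9)/(5n + 9)] · 7/4, which tends to 7/4 as n → ∞.
Thus R = 1/(7/4) = 4/7.

R = 4/7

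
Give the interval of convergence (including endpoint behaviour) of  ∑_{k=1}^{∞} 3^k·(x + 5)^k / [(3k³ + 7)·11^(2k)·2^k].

Ratio test: |a_{k+1}/a_k| = [(3k³ + 7)/(3(k+1)³ + 7)] · 3/(121·2) → 3/242 as k → ∞.
Hence the series converges for |x + 5| < 1/(3/242) = 242/3, so the radius of convergence is 242/3.
Endpoint x = 227/3: the terms are on the order of 1/k³, so the series converges absolutely by comparison with the p-series (p = 3 > 1).
Endpoint x = -257/3: the series is dominated by a constant times Σ 1/k³, which converges (p = 3 > 1).

[-257/3, 227/3]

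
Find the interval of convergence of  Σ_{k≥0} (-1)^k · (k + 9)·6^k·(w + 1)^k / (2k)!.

(−∞, ∞)

Apply the ratio test: |a_{k+1}| / |a_k| = ((k+1) + 9)/(k + 9) · 6 · 1/[(2k+1)·(2k+2)], which tends to 0 as k → ∞.
The limit is 0, so the series converges for all w; R = ∞.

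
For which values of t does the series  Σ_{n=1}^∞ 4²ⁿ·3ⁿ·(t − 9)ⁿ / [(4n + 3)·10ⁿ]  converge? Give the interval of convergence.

By the ratio test, |a_{n+1}/a_n| = [(4n + 3)/(4(n+1) + 3)] · 16·3/10 → 24/5.
Thus R = 1/(24/5) = 5/24.
When t = 221/24, the terms are asymptotic to a nonzero constant times 1/n, so the series diverges by limit comparison with Σ 1/n.
When t = 211/24, an alternating series whose terms decrease to 0 in absolute value, so it converges by the Leibniz criterion.

[211/24, 221/24)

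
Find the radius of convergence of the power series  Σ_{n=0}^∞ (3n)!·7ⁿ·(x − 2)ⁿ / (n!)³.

R = 1/189

The ratio of consecutive coefficients is (3n+1)·(3n+2)·(3n+3)/(n+1)³ · 7 → 189.
Convergence for |x − 2| · 189 < 1, i.e. |x − 2| < 1/189. So R = 1/189.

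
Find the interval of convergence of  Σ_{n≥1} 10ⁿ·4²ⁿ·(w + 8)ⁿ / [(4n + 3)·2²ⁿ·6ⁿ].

The ratio of consecutive coefficients is [(4n + 3)/(4(n+1) + 3)] · 10·16/(4·6) → 20/3.
The series converges when 20/3 · |w + 8| < 1, giving R = 3/20.
Check w = -157/20: comparison with the harmonic series Σ 1/n shows the series diverges.
Check w = -163/20: the terms alternate in sign and decrease monotonically to 0 in absolute value (size ~ c/n), so the alternating series test gives convergence.

[-163/20, -157/20)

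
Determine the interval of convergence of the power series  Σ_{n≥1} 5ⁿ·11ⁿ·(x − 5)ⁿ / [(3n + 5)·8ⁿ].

[267/55, 283/55)

Ratio test: |a_{n+1}/a_n| = [(3n + 5)/(3(n+1) + 5)] · 5·11/8 → 55/8 as n → ∞.
The series converges when 55/8 · |x − 5| < 1, giving R = 8/55.
Endpoint x = 283/55: the terms are asymptotic to a nonzero constant times 1/n, so the series diverges by limit comparison with Σ 1/n.
Check x = 267/55: an alternating series whose terms decrease to 0 in absolute value, so it converges by the Leibniz criterion.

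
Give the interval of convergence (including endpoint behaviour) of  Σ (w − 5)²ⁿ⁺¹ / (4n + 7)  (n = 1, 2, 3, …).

(4, 6)

By the ratio test, |a_{n+1}/a_n| = (4n + 7)/(4(n+1) + 7) → 1.
Writing y = (w − 5)², the series in y has radius 1, so |w − 5| < √(1) = 1 and R = 1.
When w = 6, the terms are asymptotic to a nonzero constant times 1/n, so the series diverges by limit comparison with Σ 1/n.
At w = 4: the terms are asymptotic to a nonzero constant times 1/n, so the series diverges by limit comparison with Σ 1/n.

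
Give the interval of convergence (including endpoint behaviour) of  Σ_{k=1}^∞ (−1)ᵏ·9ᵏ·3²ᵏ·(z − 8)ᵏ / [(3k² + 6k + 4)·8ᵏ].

By the ratio test, |a_{k+1}/a_k| = [(3k² + 6k + 4)/(3(k+1)² + 6(k+1) + 4)] · 9·9/8 → 81/8.
Hence the series converges for |z − 8| < 1/(81/8) = 8/81, so the radius of convergence is 8/81.
When z = 656/81, the series is dominated by a constant times Σ 1/k², which converges (p = 2 > 1).
Endpoint z = 640/81: the terms are on the order of 1/k², so the series converges absolutely by comparison with the p-series (p = 2 > 1).

[640/81, 656/81]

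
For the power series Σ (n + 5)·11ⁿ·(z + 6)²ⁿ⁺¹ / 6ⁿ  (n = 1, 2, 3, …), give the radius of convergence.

The ratio of consecutive coefficients is [((n+1) + 5)/(n + 5)] · 11/6 → 11/6.
Writing y = (z + 6)², the series in y has radius 6/11, so |z + 6| < √(6/11) and R = √66/11.

R = √66/11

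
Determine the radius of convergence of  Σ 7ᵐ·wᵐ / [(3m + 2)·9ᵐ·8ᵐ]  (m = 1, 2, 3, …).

The ratio of consecutive coefficients is [(3m + 2)/(3(m+1) + 2)] · 7/(9·8) → 7/72.
Thus R = 1/(7/72) = 72/7.

R = 72/7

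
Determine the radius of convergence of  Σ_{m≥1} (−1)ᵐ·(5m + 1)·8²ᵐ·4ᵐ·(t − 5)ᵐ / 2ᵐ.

Ratio test: |a_{m+1}/a_m| = [(5(m+1) + 1)/(5m + 1)] · 64·4/2 → 128 as m → ∞.
The series converges when 128 · |t − 5| < 1, giving R = 1/128.

R = 1/128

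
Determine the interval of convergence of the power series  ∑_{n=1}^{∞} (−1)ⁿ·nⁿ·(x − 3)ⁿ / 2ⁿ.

{3}

Root test: |a_n|^(1/n) = n/2 → ∞.
The root grows without bound, so R = 0 (convergence only at x = 3).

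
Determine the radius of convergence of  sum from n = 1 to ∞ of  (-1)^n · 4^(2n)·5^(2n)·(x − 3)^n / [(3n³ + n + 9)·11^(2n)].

Apply the ratio test: |a_{n+1}| / |a_n| = [(3n³ + n + 9)/(3(n+1)³ + (n+1) + 9)] · 16·25/121, which tends to 400/121 as n → ∞.
The series converges when 400/121 · |x − 3| < 1, giving R = 121/400.

R = 121/400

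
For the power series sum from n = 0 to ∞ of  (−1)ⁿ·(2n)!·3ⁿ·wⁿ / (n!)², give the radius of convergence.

The ratio of consecutive coefficients is (2n+1)·(2n+2)/(n+1)² · 3 → 12.
Hence the series converges for |w| < 1/(12) = 1/12, so the radius of convergence is 1/12.

R = 1/12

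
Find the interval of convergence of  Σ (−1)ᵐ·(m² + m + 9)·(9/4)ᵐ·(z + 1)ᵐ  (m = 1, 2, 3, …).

By the ratio test, |a_{m+1}/a_m| = [((m+1)² + (m+1) + 9)/(m² + m + 9)] · 9/4 → 9/4.
Thus R = 1/(9/4) = 4/9.
When z = -5/9, the terms do not tend to 0, so the series diverges.
Check z = -13/9: the terms do not tend to 0, so the series diverges.

(-13/9, -5/9)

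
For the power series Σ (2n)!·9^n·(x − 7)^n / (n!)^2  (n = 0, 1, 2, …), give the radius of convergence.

Apply the ratio test: |a_{n+1}| / |a_n| = (2n+1)·(2n+2)/(n+1)² · 9, which tends to 36 as n → ∞.
Hence the series converges for |x − 7| < 1/(36) = 1/36, so the radius of convergence is 1/36.

R = 1/36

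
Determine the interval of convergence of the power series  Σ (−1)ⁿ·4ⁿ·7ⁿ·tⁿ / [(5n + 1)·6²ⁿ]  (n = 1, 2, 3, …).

(-9/7, 9/7]

Apply the ratio test: |a_{n+1}| / |a_n| = [(5n + 1)/(5(n+1) + 1)] · 4·7/36, which tends to 7/9 as n → ∞.
The series converges when 7/9 · |t| < 1, giving R = 9/7.
Endpoint t = 9/7: the terms alternate in sign and decrease monotonically to 0 in absolute value (size ~ c/n), so the alternating series test gives convergence.
Endpoint t = -9/7: the terms behave like c/n; limit comparison with the harmonic series gives divergence.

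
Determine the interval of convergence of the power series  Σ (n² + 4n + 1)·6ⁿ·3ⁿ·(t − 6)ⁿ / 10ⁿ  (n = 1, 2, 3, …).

By the ratio test, |a_{n+1}/a_n| = [((n+1)² + 4(n+1) + 1)/(n² + 4n + 1)] · 6·3/10 → 9/5.
Thus R = 1/(9/5) = 5/9.
When t = 59/9, the n-th term does not approach 0; divergence by the term test.
At t = 49/9: the n-th term does not approach 0; divergence by the term test.

(49/9, 59/9)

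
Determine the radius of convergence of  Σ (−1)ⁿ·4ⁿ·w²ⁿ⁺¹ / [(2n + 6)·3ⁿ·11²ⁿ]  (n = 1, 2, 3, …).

R = 11√3/2

Ratio test: |a_{n+1}/a_n| = [(2n + 6)/(2(n+1) + 6)] · 4/(3·121) → 4/363 as n → ∞.
Successive powers of w differ by 2, so the series converges when |w|² · 4/363 < 1, i.e. |w| < √(363/4). So R = 11√3/2.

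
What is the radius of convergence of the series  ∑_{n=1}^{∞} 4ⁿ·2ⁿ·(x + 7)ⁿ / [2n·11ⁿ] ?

Apply the ratio test: |a_{n+1}| / |a_n| = [2n/2(n+1)] · 4·2/11, which tends to 8/11 as n → ∞.
Hence the series converges for |x + 7| < 1/(8/11) = 11/8, so the radius of convergence is 11/8.

R = 11/8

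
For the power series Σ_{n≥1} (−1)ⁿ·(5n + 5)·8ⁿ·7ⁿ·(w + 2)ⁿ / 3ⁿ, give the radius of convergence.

R = 3/56

The ratio of consecutive coefficients is [(5(n+1) + 5)/(5n + 5)] · 8·7/3 → 56/3.
Thus R = 1/(56/3) = 3/56.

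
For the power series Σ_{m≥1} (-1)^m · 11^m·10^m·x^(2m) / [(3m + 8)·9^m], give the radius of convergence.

R = 3√110/110

Ratio test: |a_{m+1}/a_m| = [(3m + 8)/(3(m+1) + 8)] · 11·10/9 → 110/9 as m → ∞.
Writing y = x², the series in y has radius 9/110, so |x| < √(9/110) and R = 3√110/110.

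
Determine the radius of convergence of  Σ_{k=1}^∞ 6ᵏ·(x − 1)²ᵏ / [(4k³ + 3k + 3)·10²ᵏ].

Ratio test: |a_{k+1}/a_k| = [(4k³ + 3k + 3)/(4(k+1)³ + 3(k+1) + 3)] · 6/100 → 3/50 as k → ∞.
Successive powers of (x − 1) differ by 2, so the series converges when |x − 1|² · 3/50 < 1, i.e. |x − 1| < √(50/3). So R = 5√6/3.

R = 5√6/3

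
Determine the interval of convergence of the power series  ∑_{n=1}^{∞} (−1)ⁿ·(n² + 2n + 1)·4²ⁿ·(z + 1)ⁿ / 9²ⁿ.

(-97/16, 65/16)

Apply the ratio test: |a_{n+1}| / |a_n| = [((n+1)² + 2(n+1) + 1)/(n² + 2n + 1)] · 16/81, which tends to 16/81 as n → ∞.
Thus R = 1/(16/81) = 81/16.
When z = 65/16, the terms have absolute value of order n², which does not tend to 0, so the series diverges by the divergence test.
When z = -97/16, the terms do not tend to 0, so the series diverges.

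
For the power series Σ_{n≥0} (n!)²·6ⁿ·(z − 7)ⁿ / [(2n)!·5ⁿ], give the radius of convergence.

The ratio of consecutive coefficients is (n+1)²/[(2n+1)·(2n+2)] · 6/5 → 3/10.
Hence the series converges for |z − 7| < 1/(3/10) = 10/3, so the radius of convergence is 10/3.

R = 10/3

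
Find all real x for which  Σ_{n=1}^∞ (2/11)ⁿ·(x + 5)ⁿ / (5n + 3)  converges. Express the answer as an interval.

[-21/2, 1/2)

By the ratio test, |a_{n+1}/a_n| = [(5n + 3)/(5(n+1) + 3)] · 2/11 → 2/11.
Thus R = 1/(2/11) = 11/2.
At x = 1/2: comparison with the harmonic series Σ 1/n shows the series diverges.
Check x = -21/2: the terms alternate in sign and decrease monotonically to 0 in absolute value (size ~ c/n), so the alternating series test gives convergence.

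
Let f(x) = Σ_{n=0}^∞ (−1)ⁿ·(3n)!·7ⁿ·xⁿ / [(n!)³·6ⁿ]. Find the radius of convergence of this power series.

By the ratio test, |a_{n+1}/a_n| = (3n+1)·(3n+2)·(3n+3)/(n+1)³ · 7/6 → 63/2.
Thus R = 1/(63/2) = 2/63.

R = 2/63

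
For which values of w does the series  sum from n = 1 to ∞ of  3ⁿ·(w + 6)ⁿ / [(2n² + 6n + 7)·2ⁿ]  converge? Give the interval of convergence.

[-20/3, -16/3]

By the ratio test, |a_{n+1}/a_n| = [(2n² + 6n + 7)/(2(n+1)² + 6(n+1) + 7)] · 3/2 → 3/2.
The series converges when 3/2 · |w + 6| < 1, giving R = 2/3.
When w = -16/3, the series is dominated by a constant times Σ 1/n², which converges (p = 2 > 1).
Check w = -20/3: the terms are on the order of 1/n², so the series converges absolutely by comparison with the p-series (p = 2 > 1).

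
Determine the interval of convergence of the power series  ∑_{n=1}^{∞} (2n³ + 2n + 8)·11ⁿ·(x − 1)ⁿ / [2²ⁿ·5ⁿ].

Ratio test: |a_{n+1}/a_n| = [(2(n+1)³ + 2(n+1) + 8)/(2n³ + 2n + 8)] · 11/(4·5) → 11/20 as n → ∞.
Convergence for |x − 1| · 11/20 < 1, i.e. |x − 1| < 20/11. So R = 20/11.
When x = 31/11, the n-th term does not approach 0; divergence by the term test.
At x = -9/11: the terms do not tend to 0, so the series diverges.

(-9/11, 31/11)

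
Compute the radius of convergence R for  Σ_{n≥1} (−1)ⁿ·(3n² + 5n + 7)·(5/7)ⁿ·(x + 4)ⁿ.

R = 7/5

By the ratio test, |a_{n+1}/a_n| = [(3(n+1)² + 5(n+1) + 7)/(3n² + 5n + 7)] · 5/7 → 5/7.
Hence the series converges for |x + 4| < 1/(5/7) = 7/5, so the radius of convergence is 7/5.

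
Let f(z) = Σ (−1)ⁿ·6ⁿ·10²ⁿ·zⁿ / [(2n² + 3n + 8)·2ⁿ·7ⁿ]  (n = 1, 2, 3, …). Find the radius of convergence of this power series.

Apply the ratio test: |a_{n+1}| / |a_n| = [(2n² + 3n + 8)/(2(n+1)² + 3(n+1) + 8)] · 6·100/(2·7), which tends to 300/7 as n → ∞.
The series converges when 300/7 · |z| < 1, giving R = 7/300.

R = 7/300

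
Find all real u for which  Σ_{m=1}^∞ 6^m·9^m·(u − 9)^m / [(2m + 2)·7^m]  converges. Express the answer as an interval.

Apply the ratio test: |a_{m+1}| / |a_m| = [(2m + 2)/(2(m+1) + 2)] · 6·9/7, which tends to 54/7 as m → ∞.
Convergence for |u − 9| · 54/7 < 1, i.e. |u − 9| < 7/54. So R = 7/54.
Endpoint u = 493/54: comparison with the harmonic series Σ 1/m shows the series diverges.
At u = 479/54: convergence follows from the alternating series test (terms decrease monotonically to 0).

[479/54, 493/54)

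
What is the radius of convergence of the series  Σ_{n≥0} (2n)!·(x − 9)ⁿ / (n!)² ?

R = 1/4

By the ratio test, |a_{n+1}/a_n| = (2n+1)·(2n+2)/(n+1)² → 4.
The series converges when 4 · |x − 9| < 1, giving R = 1/4.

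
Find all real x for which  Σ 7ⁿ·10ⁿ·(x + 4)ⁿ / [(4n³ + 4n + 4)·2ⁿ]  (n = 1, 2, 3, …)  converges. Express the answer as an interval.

[-141/35, -139/35]

Ratio test: |a_{n+1}/a_n| = [(4n³ + 4n + 4)/(4(n+1)³ + 4(n+1) + 4)] · 7·10/2 → 35 as n → ∞.
Thus R = 1/(35) = 1/35.
When x = -139/35, the terms are on the order of 1/n³, so the series converges absolutely by comparison with the p-series (p = 3 > 1).
Endpoint x = -141/35: absolute convergence follows by limit comparison with Σ 1/n³.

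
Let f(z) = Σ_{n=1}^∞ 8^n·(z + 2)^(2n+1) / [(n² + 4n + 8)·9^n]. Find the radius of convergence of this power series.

Ratio test: |a_{n+1}/a_n| = [(n² + 4n + 8)/((n+1)² + 4(n+1) + 8)] · 8/9 → 8/9 as n → ∞.
Successive powers of (z + 2) differ by 2, so the series converges when |z + 2|² · 8/9 < 1, i.e. |z + 2| < √(9/8). So R = 3√2/4.

R = 3√2/4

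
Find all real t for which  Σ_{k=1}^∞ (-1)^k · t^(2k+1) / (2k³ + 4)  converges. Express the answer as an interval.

By the ratio test, |a_{k+1}/a_k| = (2k³ + 4)/(2(k+1)³ + 4) → 1.
Writing y = t², the series in y has radius 1, so |t| < √(1) = 1 and R = 1.
Check t = 1: absolute convergence follows by limit comparison with Σ 1/k³.
Check t = -1: the terms are on the order of 1/k³, so the series converges absolutely by comparison with the p-series (p = 3 > 1).

[-1, 1]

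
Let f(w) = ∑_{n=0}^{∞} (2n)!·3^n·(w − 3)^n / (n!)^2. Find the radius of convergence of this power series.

R = 1/12

The ratio of consecutive coefficients is (2n+1)·(2n+2)/(n+1)² · 3 → 12.
Convergence for |w − 3| · 12 < 1, i.e. |w − 3| < 1/12. So R = 1/12.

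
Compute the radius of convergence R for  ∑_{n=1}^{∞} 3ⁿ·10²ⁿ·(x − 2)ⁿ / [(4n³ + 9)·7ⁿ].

Ratio test: |a_{n+1}/a_n| = [(4n³ + 9)/(4(n+1)³ + 9)] · 3·100/7 → 300/7 as n → ∞.
Convergence for |x − 2| · 300/7 < 1, i.e. |x − 2| < 7/300. So R = 7/300.

R = 7/300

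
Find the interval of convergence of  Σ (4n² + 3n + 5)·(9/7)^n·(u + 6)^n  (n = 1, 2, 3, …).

(-61/9, -47/9)

Apply the ratio test: |a_{n+1}| / |a_n| = [(4(n+1)² + 3(n+1) + 5)/(4n² + 3n + 5)] · 9/7, which tends to 9/7 as n → ∞.
The series converges when 9/7 · |u + 6| < 1, giving R = 7/9.
When u = -47/9, the terms have absolute value of order n², which does not tend to 0, so the series diverges by the divergence test.
At u = -61/9: the terms have absolute value of order n², which does not tend to 0, so the series diverges by the divergence test.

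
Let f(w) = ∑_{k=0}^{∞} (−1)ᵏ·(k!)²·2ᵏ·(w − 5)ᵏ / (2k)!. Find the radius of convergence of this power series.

R = 2

Ratio test: |a_{k+1}/a_k| = (k+1)²/[(2k+1)·(2k+2)] · 2 → 1/2 as k → ∞.
Convergence for |w − 5| · 1/2 < 1, i.e. |w − 5| < 2. So R = 2.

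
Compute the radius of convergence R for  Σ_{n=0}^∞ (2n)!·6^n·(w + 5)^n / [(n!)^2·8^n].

R = 1/3

The ratio of consecutive coefficients is (2n+1)·(2n+2)/(n+1)² · 6/8 → 3.
Convergence for |w + 5| · 3 < 1, i.e. |w + 5| < 1/3. So R = 1/3.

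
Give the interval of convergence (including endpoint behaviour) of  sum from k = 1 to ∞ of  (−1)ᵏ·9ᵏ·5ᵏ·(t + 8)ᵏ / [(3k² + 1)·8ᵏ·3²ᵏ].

[-48/5, -32/5]

Apply the ratio test: |a_{k+1}| / |a_k| = [(3k² + 1)/(3(k+1)² + 1)] · 9·5/(8·9), which tends to 5/8 as k → ∞.
Hence the series converges for |t + 8| < 1/(5/8) = 8/5, so the radius of convergence is 8/5.
Endpoint t = -32/5: the series is dominated by a constant times Σ 1/k², which converges (p = 2 > 1).
When t = -48/5, the series is dominated by a constant times Σ 1/k², which converges (p = 2 > 1).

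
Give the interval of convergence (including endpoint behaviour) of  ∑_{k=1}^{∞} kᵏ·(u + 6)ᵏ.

Root test: |a_k|^(1/k) = k → ∞.
The root grows without bound, so R = 0 (convergence only at u = -6).

{-6}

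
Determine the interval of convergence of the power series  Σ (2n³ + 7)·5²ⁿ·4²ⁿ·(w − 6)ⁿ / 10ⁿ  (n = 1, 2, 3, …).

The ratio of consecutive coefficients is [(2(n+1)³ + 7)/(2n³ + 7)] · 25·16/10 → 40.
Thus R = 1/(40) = 1/40.
At w = 241/40: the n-th term does not approach 0; divergence by the term test.
Check w = 239/40: the n-th term does not approach 0; divergence by the term test.

(239/40, 241/40)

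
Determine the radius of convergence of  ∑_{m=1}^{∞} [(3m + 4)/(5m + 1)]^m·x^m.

By the Cauchy root test, |a_m|^(1/m) = (3m + 4)/(5m + 1) → 3/5.
Hence the series converges for |x| < 1/(3/5) = 5/3, so the radius of convergence is 5/3.

R = 5/3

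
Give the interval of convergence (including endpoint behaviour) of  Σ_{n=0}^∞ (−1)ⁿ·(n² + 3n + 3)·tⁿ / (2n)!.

The ratio of consecutive coefficients is ((n+1)² + 3(n+1) + 3)/(n² + 3n + 3) · 1/[(2n+1)·(2n+2)] → 0.
The ratio tends to 0 regardless of t, hence R = ∞.

(−∞, ∞)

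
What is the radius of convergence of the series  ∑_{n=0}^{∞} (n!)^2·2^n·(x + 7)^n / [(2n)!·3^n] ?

Ratio test: |a_{n+1}/a_n| = (n+1)²/[(2n+1)·(2n+2)] · 2/3 → 1/6 as n → ∞.
Convergence for |x + 7| · 1/6 < 1, i.e. |x + 7| < 6. So R = 6.

R = 6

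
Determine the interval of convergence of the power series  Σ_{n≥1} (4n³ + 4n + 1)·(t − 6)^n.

(5, 7)

The ratio of consecutive coefficients is (4(n+1)³ + 4(n+1) + 1)/(4n³ + 4n + 1) → 1.
Hence R = 1.
At t = 7: the n-th term does not approach 0; divergence by the term test.
Check t = 5: the n-th term does not approach 0; divergence by the term test.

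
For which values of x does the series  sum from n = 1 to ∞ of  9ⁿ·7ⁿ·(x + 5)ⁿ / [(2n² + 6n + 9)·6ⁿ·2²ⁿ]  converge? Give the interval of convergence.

[-113/21, -97/21]

By the ratio test, |a_{n+1}/a_n| = [(2n² + 6n + 9)/(2(n+1)² + 6(n+1) + 9)] · 9·7/(6·4) → 21/8.
Thus R = 1/(21/8) = 8/21.
When x = -97/21, the terms are on the order of 1/n², so the series converges absolutely by comparison with the p-series (p = 2 > 1).
Check x = -113/21: the terms are on the order of 1/n², so the series converges absolutely by comparison with the p-series (p = 2 > 1).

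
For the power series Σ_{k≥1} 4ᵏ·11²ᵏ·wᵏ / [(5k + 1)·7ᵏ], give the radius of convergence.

The ratio of consecutive coefficients is [(5k + 1)/(5(k+1) + 1)] · 4·121/7 → 484/7.
The series converges when 484/7 · |w| < 1, giving R = 7/484.

R = 7/484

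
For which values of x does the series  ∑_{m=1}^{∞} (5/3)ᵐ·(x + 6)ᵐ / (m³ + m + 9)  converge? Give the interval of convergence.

The ratio of consecutive coefficients is [(m³ + m + 9)/((m+1)³ + (m+1) + 9)] · 5/3 → 5/3.
Thus R = 1/(5/3) = 3/5.
When x = -27/5, the terms are on the order of 1/m³, so the series converges absolutely by comparison with the p-series (p = 3 > 1).
At x = -33/5: absolute convergence follows by limit comparison with Σ 1/m³.

[-33/5, -27/5]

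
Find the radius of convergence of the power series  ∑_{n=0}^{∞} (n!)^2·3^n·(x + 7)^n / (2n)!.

R = 4/3

The ratio of consecutive coefficients is (n+1)²/[(2n+1)·(2n+2)] · 3 → 3/4.
Hence the series converges for |x + 7| < 1/(3/4) = 4/3, so the radius of convergence is 4/3.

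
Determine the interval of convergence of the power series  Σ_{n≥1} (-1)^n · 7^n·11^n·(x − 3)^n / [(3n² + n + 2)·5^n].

Ratio test: |a_{n+1}/a_n| = [(3n² + n + 2)/(3(n+1)² + (n+1) + 2)] · 7·11/5 → 77/5 as n → ∞.
The series converges when 77/5 · |x − 3| < 1, giving R = 5/77.
Check x = 236/77: absolute convergence follows by limit comparison with Σ 1/n².
Check x = 226/77: the terms are on the order of 1/n², so the series converges absolutely by comparison with the p-series (p = 2 > 1).

[226/77, 236/77]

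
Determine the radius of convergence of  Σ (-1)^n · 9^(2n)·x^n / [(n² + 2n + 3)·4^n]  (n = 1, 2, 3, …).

R = 4/81

By the ratio test, |a_{n+1}/a_n| = [(n² + 2n + 3)/((n+1)² + 2(n+1) + 3)] · 81/4 → 81/4.
The series converges when 81/4 · |x| < 1, giving R = 4/81.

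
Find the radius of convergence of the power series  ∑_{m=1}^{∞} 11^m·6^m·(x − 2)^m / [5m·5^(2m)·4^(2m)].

By the ratio test, |a_{m+1}/a_m| = [5m/5(m+1)] · 11·6/(25·16) → 33/200.
Thus R = 1/(33/200) = 200/33.

R = 200/33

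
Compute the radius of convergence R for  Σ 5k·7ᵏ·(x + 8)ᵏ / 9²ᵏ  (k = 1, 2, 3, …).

R = 81/7

Apply the ratio test: |a_{k+1}| / |a_k| = [5(k+1)/5k] · 7/81, which tends to 7/81 as k → ∞.
The series converges when 7/81 · |x + 8| < 1, giving R = 81/7.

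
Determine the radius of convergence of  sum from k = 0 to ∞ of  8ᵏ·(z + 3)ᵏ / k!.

Apply the ratio test: |a_{k+1}| / |a_k| = 8 · 1/(k+1), which tends to 0 as k → ∞.
Since the limit is 0 < 1 for every z, the series converges on all of ℝ and R = ∞.

R = ∞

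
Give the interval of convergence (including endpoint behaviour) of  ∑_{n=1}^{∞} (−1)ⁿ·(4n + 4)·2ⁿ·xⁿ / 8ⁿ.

The ratio of consecutive coefficients is [(4(n+1) + 4)/(4n + 4)] · 2/8 → 1/4.
Convergence for |x| · 1/4 < 1, i.e. |x| < 4. So R = 4.
At x = 4: the n-th term does not approach 0; divergence by the term test.
Check x = -4: the terms do not tend to 0, so the series diverges.

(-4, 4)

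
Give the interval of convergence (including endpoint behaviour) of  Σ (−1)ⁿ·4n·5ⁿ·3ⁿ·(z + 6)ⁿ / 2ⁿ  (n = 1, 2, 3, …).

(-92/15, -88/15)

Apply the ratio test: |a_{n+1}| / |a_n| = [4(n+1)/4n] · 5·3/2, which tends to 15/2 as n → ∞.
Convergence for |z + 6| · 15/2 < 1, i.e. |z + 6| < 2/15. So R = 2/15.
Endpoint z = -88/15: the terms have absolute value of order n, which does not tend to 0, so the series diverges by the divergence test.
At z = -92/15: the terms have absolute value of order n, which does not tend to 0, so the series diverges by the divergence test.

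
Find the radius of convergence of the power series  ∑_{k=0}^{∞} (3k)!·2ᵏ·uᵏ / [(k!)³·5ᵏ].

Apply the ratio test: |a_{k+1}| / |a_k| = (3k+1)·(3k+2)·(3k+3)/(k+1)³ · 2/5, which tends to 54/5 as k → ∞.
Convergence for |u| · 54/5 < 1, i.e. |u| < 5/54. So R = 5/54.

R = 5/54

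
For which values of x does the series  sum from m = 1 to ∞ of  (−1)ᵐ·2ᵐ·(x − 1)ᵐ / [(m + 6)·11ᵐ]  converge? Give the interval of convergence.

(-9/2, 13/2]

Ratio test: |a_{m+1}/a_m| = [(m + 6)/((m+1) + 6)] · 2/11 → 2/11 as m → ∞.
The series converges when 2/11 · |x − 1| < 1, giving R = 11/2.
Endpoint x = 13/2: convergence follows from the alternating series test (terms decrease monotonically to 0).
Endpoint x = -9/2: the terms are asymptotic to a nonzero constant times 1/m, so the series diverges by limit comparison with Σ 1/m.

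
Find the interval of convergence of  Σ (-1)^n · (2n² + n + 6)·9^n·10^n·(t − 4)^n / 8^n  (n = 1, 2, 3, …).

(176/45, 184/45)

By the ratio test, |a_{n+1}/a_n| = [(2(n+1)² + (n+1) + 6)/(2n² + n + 6)] · 9·10/8 → 45/4.
Hence the series converges for |t − 4| < 1/(45/4) = 4/45, so the radius of convergence is 4/45.
Endpoint t = 184/45: the terms do not tend to 0, so the series diverges.
At t = 176/45: the n-th term does not approach 0; divergence by the term test.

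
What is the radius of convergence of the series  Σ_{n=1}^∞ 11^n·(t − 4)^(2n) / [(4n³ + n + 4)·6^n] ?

Ratio test: |a_{n+1}/a_n| = [(4n³ + n + 4)/(4(n+1)³ + (n+1) + 4)] · 11/6 → 11/6 as n → ∞.
Successive powers of (t − 4) differ by 2, so the series converges when |t − 4|² · 11/6 < 1, i.e. |t − 4| < √(6/11). So R = √66/11.

R = √66/11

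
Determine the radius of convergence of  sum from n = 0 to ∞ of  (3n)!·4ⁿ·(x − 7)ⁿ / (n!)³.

The ratio of consecutive coefficients is (3n+1)·(3n+2)·(3n+3)/(n+1)³ · 4 → 108.
Convergence for |x − 7| · 108 < 1, i.e. |x − 7| < 1/108. So R = 1/108.

R = 1/108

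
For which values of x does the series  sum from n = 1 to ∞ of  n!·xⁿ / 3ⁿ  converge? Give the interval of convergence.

Apply the ratio test: |a_{n+1}| / |a_n| = (n+1) · 1/3, which tends to ∞ as n → ∞.
The ratio grows without bound, so the series diverges whenever x ≠ 0; it converges only at x = 0. R = 0.

{0}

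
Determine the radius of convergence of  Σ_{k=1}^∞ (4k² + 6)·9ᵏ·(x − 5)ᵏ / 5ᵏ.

By the ratio test, |a_{k+1}/a_k| = [(4(k+1)² + 6)/(4k² + 6)] · 9/5 → 9/5.
Thus R = 1/(9/5) = 5/9.

R = 5/9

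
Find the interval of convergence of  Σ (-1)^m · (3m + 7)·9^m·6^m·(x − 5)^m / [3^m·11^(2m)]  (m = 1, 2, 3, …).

Apply the ratio test: |a_{m+1}| / |a_m| = [(3(m+1) + 7)/(3m + 7)] · 9·6/(3·121), which tends to 18/121 as m → ∞.
Thus R = 1/(18/121) = 121/18.
Check x = 211/18: the terms have absolute value of order m, which does not tend to 0, so the series diverges by the divergence test.
When x = -31/18, the m-th term does not approach 0; divergence by the term test.

(-31/18, 211/18)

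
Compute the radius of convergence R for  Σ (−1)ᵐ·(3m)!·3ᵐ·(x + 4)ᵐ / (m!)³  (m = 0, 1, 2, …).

R = 1/81

By the ratio test, |a_{m+1}/a_m| = (3m+1)·(3m+2)·(3m+3)/(m+1)³ · 3 → 81.
Convergence for |x + 4| · 81 < 1, i.e. |x + 4| < 1/81. So R = 1/81.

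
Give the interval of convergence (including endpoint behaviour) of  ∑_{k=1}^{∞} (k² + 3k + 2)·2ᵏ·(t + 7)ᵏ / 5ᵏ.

(-19/2, -9/2)

By the ratio test, |a_{k+1}/a_k| = [((k+1)² + 3(k+1) + 2)/(k² + 3k + 2)] · 2/5 → 2/5.
Hence the series converges for |t + 7| < 1/(2/5) = 5/2, so the radius of convergence is 5/2.
Endpoint t = -9/2: the terms do not tend to 0, so the series diverges.
Endpoint t = -19/2: the k-th term does not approach 0; divergence by the term test.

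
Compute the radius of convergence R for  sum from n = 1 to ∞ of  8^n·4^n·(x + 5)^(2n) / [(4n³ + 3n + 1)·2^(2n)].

R = √2/4

Apply the ratio test: |a_{n+1}| / |a_n| = [(4n³ + 3n + 1)/(4(n+1)³ + 3(n+1) + 1)] · 8·4/4, which tends to 8 as n → ∞.
Since the exponent of (x + 5) increases by 2 each term, convergence requires |x + 5|² < 1/8, hence R = √2/4.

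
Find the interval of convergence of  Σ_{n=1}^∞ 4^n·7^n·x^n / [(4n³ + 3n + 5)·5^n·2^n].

Apply the ratio test: |a_{n+1}| / |a_n| = [(4n³ + 3n + 5)/(4(n+1)³ + 3(n+1) + 5)] · 4·7/(5·2), which tends to 14/5 as n → ∞.
The series converges when 14/5 · |x| < 1, giving R = 5/14.
Check x = 5/14: absolute convergence follows by limit comparison with Σ 1/n³.
Endpoint x = -5/14: the series is dominated by a constant times Σ 1/n³, which converges (p = 3 > 1).

[-5/14, 5/14]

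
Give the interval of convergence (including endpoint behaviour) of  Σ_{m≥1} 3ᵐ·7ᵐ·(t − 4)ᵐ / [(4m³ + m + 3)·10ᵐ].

[74/21, 94/21]

The ratio of consecutive coefficients is [(4m³ + m + 3)/(4(m+1)³ + (m+1) + 3)] · 3·7/10 → 21/10.
Thus R = 1/(21/10) = 10/21.
At t = 94/21: absolute convergence follows by limit comparison with Σ 1/m³.
Endpoint t = 74/21: the series is dominated by a constant times Σ 1/m³, which converges (p = 3 > 1).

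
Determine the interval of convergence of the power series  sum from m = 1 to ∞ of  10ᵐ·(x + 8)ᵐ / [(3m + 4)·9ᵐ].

Apply the ratio test: |a_{m+1}| / |a_m| = [(3m + 4)/(3(m+1) + 4)] · 10/9, which tends to 10/9 as m → ∞.
Hence the series converges for |x + 8| < 1/(10/9) = 9/10, so the radius of convergence is 9/10.
When x = -71/10, the terms are asymptotic to a nonzero constant times 1/m, so the series diverges by limit comparison with Σ 1/m.
Check x = -89/10: an alternating series whose terms decrease to 0 in absolute value, so it converges by the Leibniz criterion.

[-89/10, -71/10)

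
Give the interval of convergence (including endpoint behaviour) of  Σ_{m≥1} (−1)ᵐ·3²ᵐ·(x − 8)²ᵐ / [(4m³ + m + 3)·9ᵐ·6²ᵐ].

[2, 14]

Ratio test: |a_{m+1}/a_m| = [(4m³ + m + 3)/(4(m+1)³ + (m+1) + 3)] · 9/(9·36) → 1/36 as m → ∞.
Writing y = (x − 8)², the series in y has radius 36, so |x − 8| < √(36) = 6 and R = 6.
When x = 14, the series is dominated by a constant times Σ 1/m³, which converges (p = 3 > 1).
Check x = 2: the series is dominated by a constant times Σ 1/m³, which converges (p = 3 > 1).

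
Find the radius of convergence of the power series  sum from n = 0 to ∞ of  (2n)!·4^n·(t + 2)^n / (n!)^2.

R = 1/16

The ratio of consecutive coefficients is (2n+1)·(2n+2)/(n+1)² · 4 → 16.
Thus R = 1/(16) = 1/16.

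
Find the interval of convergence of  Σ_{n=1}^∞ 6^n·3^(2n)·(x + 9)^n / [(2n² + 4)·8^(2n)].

By the ratio test, |a_{n+1}/a_n| = [(2n² + 4)/(2(n+1)² + 4)] · 6·9/64 → 27/32.
Thus R = 1/(27/32) = 32/27.
At x = -211/27: the terms are on the order of 1/n², so the series converges absolutely by comparison with the p-series (p = 2 > 1).
At x = -275/27: the terms are on the order of 1/n², so the series converges absolutely by comparison with the p-series (p = 2 > 1).

[-275/27, -211/27]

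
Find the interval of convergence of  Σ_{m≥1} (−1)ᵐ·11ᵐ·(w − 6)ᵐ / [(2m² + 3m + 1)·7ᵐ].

[59/11, 73/11]

By the ratio test, |a_{m+1}/a_m| = [(2m² + 3m + 1)/(2(m+1)² + 3(m+1) + 1)] · 11/7 → 11/7.
The series converges when 11/7 · |w − 6| < 1, giving R = 7/11.
When w = 73/11, the terms are on the order of 1/m², so the series converges absolutely by comparison with the p-series (p = 2 > 1).
Check w = 59/11: absolute convergence follows by limit comparison with Σ 1/m².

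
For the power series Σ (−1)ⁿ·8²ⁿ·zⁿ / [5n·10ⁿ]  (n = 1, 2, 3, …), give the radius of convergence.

Apply the ratio test: |a_{n+1}| / |a_n| = [5n/5(n+1)] · 64/10, which tends to 32/5 as n → ∞.
Hence the series converges for |z| < 1/(32/5) = 5/32, so the radius of convergence is 5/32.

R = 5/32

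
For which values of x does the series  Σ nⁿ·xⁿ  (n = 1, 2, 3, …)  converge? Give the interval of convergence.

{0}

Root test: |a_n|^(1/n) = n → ∞.
Since the n-th root of |a_n| is unbounded, the series converges only at x = 0; R = 0.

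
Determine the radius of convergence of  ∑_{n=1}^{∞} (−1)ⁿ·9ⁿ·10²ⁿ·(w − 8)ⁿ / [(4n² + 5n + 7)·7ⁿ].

The ratio of consecutive coefficients is [(4n² + 5n + 7)/(4(n+1)² + 5(n+1) + 7)] · 9·100/7 → 900/7.
Thus R = 1/(900/7) = 7/900.

R = 7/900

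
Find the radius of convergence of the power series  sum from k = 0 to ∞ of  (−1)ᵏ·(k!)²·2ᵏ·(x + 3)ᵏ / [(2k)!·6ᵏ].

The ratio of consecutive coefficients is (k+1)²/[(2k+1)·(2k+2)] · 2/6 → 1/12.
Thus R = 1/(1/12) = 12.

R = 12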